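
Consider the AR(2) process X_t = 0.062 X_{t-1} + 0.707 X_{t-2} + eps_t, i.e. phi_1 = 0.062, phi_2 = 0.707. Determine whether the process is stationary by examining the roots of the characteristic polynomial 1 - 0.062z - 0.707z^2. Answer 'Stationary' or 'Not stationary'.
\text{Stationary}

The AR(p) characteristic polynomial is P(z) = 1 - 0.062z - 0.707z^2.
Stationarity requires all roots to lie outside the unit circle, i.e. |z| > 1 for every root.
Set 1 + (-0.062) z + (-0.707) z^2 = 0, i.e. a z^2 + b z + c = 0 with a = -0.707, b = -0.062, c = 1.
Discriminant D = b^2 - 4ac = (-0.062)^2 - 4*(-0.707)*1 = 0.003844 - (-2.828) = 2.831844.
D >= 0, so the roots are real: z = (-b +/- sqrt(D)) / (2a) = (0.062 +/- 1.682808) / (-1.414).
  z_1 = (0.062 + 1.682808) / (-1.414) = -1.234,   |z_1| = 1.234.
  z_2 = (0.062 - 1.682808) / (-1.414) = 1.1463,   |z_2| = 1.1463.
Moduli of all roots: 1.2340, 1.1463.
All moduli strictly greater than 1? Yes.
Verdict: Stationary.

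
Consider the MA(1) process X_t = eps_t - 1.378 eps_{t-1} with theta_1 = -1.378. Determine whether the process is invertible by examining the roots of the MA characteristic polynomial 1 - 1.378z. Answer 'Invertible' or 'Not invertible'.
\text{Not invertible}

The MA(q) characteristic polynomial is P(z) = 1 - 1.378z.
Invertibility requires all roots to lie outside the unit circle, i.e. |z| > 1 for every root.
This is linear in z: 1 + (-1.378) z = 0  =>  z = -1/(-1.378) = 0.725689,  |z| = 0.725689.
Moduli of all roots: 0.7257.
All moduli strictly greater than 1? No.
Verdict: Not invertible.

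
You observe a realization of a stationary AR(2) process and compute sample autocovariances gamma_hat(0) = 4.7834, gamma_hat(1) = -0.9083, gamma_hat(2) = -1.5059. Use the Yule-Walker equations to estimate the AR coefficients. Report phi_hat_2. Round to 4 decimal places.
\hat\phi_{2} = -0.3640

The Yule-Walker equations for an AR(p) process read, in matrix form,
  Gamma_p phi = r_p,   with   (Gamma_p)_{ij} = gamma(|i - j|),
                       (r_p)_i = gamma(i),   i,j = 1..p.
Substitute the sample gammas (Toeplitz matrix and right-hand side of size 2):
  Gamma_p = [[4.7834, -0.9083], [-0.9083, 4.7834]]
  r_p     = [-0.9083, -1.5059]
Written out:
  4.7834 phi_1 - 0.9083 phi_2 = -0.9083
  -0.9083 phi_1 + 4.7834 phi_2 = -1.5059
Solve by Cramer's rule:
  det = gamma(0)^2 - gamma(1)^2 = (4.7834)^2 - (-0.9083)^2 = 22.88091556 - 0.82500889 = 22.05590667
  phi_hat_1 = [gamma(1) gamma(0) - gamma(1) gamma(2)] / det = [(-0.9083)(4.7834) - (-0.9083)(-1.5059)] / 22.05590667 = -5.71257119 / 22.05590667 = -0.259
  phi_hat_2 = [gamma(0) gamma(2) - gamma(1)^2] / det = [(4.7834)(-1.5059) - (-0.9083)^2] / 22.05590667 = -8.02833095 / 22.05590667 = -0.364
So phi_hat = [-0.2590, -0.3640].
Therefore phi_hat_2 = -0.3640.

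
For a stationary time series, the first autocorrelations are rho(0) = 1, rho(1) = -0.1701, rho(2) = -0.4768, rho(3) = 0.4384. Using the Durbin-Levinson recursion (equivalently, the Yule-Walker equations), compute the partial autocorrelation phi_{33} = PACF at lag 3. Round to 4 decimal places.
\phi_{33} = 0.3200

The PACF at lag k is phi_{kk}, the last component of the solution
to the Yule-Walker system G_k phi = r_k where
  (G_k)_{ij} = rho(|i - j|), (r_k)_i = rho(i), i,j = 1..k.
Equivalently, Durbin-Levinson gives phi_{kk} iteratively:
  phi_{11} = rho(1)
  phi_{kk} = [rho(k) - sum_{j=1..k-1} phi_{k-1,j} rho(k-j)]
            / [1 - sum_{j=1..k-1} phi_{k-1,j} rho(j)],
  phi_{k,j} = phi_{k-1,j} - phi_{kk} phi_{k-1,k-j},  j = 1..k-1.
Step k = 1:
  phi_11 = rho(1) = -0.1701.
Step k = 2:
  phi_22 = [rho(2) - phi_11 rho(1)] / [1 - phi_11 rho(1)] = [-0.4768 - (-0.1701)(-0.1701)] / [1 - (-0.1701)(-0.1701)]
         = -0.50573401 / 0.97106599 = -0.520803.
  Update: phi_21 = phi_11 - phi_22 phi_11 = -0.1701 - (-0.520803)(-0.1701) = -0.258689.
Step k = 3:
  phi_33 = [rho(3) - phi_21 rho(2) - phi_22 rho(1)] / [1 - phi_21 rho(1) - phi_22 rho(2)]
    numerator   = 0.4384 - (-0.258689)(-0.4768) - (-0.520803)(-0.1701) = 0.22646871
    denominator = 1 - (-0.258689)(-0.1701) - (-0.520803)(-0.4768) = 0.70767824
  phi_33 = 0.22646871 / 0.70767824 = 0.32.
Therefore phi_{33} = 0.3200.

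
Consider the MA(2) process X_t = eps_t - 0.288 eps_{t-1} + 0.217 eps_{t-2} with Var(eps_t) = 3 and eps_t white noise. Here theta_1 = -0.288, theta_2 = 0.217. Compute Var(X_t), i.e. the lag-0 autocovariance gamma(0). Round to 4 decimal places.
\gamma(0) = 3.3901

For an MA(q) process X_t = eps_t + sum_i theta_i eps_{t-i} with
Var(eps_t) = sigma^2, the variance is
  gamma(0) = sigma^2 * (1 + sum_i theta_i^2).
  sum_i theta_i^2 = (-0.288)^2 + (0.217)^2 = 0.082944 + 0.047089 = 0.130033.
  gamma(0) = 3 * (1 + 0.130033) = 3 * 1.130033 = 3.390099, which rounds to 3.3901.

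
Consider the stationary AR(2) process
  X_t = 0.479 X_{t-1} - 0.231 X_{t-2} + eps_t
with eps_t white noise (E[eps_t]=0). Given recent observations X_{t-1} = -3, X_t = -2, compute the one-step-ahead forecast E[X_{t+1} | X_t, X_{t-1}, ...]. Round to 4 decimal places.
E[X_{t+1} \mid \mathcal F_t] = -0.2650

For an AR(p) model X_t = c + sum_i phi_i X_{t-i} + eps_t, the
one-step-ahead conditional mean is
  E[X_{t+1} | X_t, ...] = c + sum_i phi_i X_{t+1-i}.
Substitute known values:
  E[X_{t+1} | ...] = (0.479) * (-2) + (-0.231) * (-3)
                   = -0.2650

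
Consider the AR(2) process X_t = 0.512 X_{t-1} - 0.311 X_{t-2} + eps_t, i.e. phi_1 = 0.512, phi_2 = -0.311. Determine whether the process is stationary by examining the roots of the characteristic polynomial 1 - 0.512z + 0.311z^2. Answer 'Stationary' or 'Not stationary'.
\text{Stationary}

The AR(p) characteristic polynomial is P(z) = 1 - 0.512z + 0.311z^2.
Stationarity requires all roots to lie outside the unit circle, i.e. |z| > 1 for every root.
Set 1 + (-0.512) z + (0.311) z^2 = 0, i.e. a z^2 + b z + c = 0 with a = 0.311, b = -0.512, c = 1.
Discriminant D = b^2 - 4ac = (-0.512)^2 - 4*(0.311)*1 = 0.262144 - (1.244) = -0.981856.
D < 0, so the roots are the complex-conjugate pair z = (-b +/- i sqrt(-D)) / (2a) = 0.8232 +/- 1.5931i.
For a conjugate pair |z|^2 = z * conj(z) = (product of roots) = c/a = 1/(0.311) = 3.215434, so |z| = sqrt(3.215434) = 1.7932 for both roots.
Moduli of all roots: 1.7932, 1.7932.
All moduli strictly greater than 1? Yes.
Verdict: Stationary.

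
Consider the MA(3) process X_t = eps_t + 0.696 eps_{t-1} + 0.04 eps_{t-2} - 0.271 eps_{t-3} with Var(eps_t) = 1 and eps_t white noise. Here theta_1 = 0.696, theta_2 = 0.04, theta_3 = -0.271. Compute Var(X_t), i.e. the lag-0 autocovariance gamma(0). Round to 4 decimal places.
\gamma(0) = 1.5595

For an MA(q) process X_t = eps_t + sum_i theta_i eps_{t-i} with
Var(eps_t) = sigma^2, the variance is
  gamma(0) = sigma^2 * (1 + sum_i theta_i^2).
  sum_i theta_i^2 = (0.696)^2 + (0.04)^2 + (-0.271)^2 = 0.484416 + 0.0016 + 0.073441 = 0.559457.
  gamma(0) = 1 * (1 + 0.559457) = 1 * 1.559457 = 1.559457, which rounds to 1.5595.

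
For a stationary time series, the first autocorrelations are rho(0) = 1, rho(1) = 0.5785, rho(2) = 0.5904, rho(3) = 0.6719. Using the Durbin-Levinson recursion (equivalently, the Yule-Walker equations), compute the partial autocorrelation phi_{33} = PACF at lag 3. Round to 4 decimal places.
\phi_{33} = 0.4220

The PACF at lag k is phi_{kk}, the last component of the solution
to the Yule-Walker system G_k phi = r_k where
  (G_k)_{ij} = rho(|i - j|), (r_k)_i = rho(i), i,j = 1..k.
Equivalently, Durbin-Levinson gives phi_{kk} iteratively:
  phi_{11} = rho(1)
  phi_{kk} = [rho(k) - sum_{j=1..k-1} phi_{k-1,j} rho(k-j)]
            / [1 - sum_{j=1..k-1} phi_{k-1,j} rho(j)],
  phi_{k,j} = phi_{k-1,j} - phi_{kk} phi_{k-1,k-j},  j = 1..k-1.
Step k = 1:
  phi_11 = rho(1) = 0.5785.
Step k = 2:
  phi_22 = [rho(2) - phi_11 rho(1)] / [1 - phi_11 rho(1)] = [0.5904 - (0.5785)(0.5785)] / [1 - (0.5785)(0.5785)]
         = 0.25573775 / 0.66533775 = 0.384373.
  Update: phi_21 = phi_11 - phi_22 phi_11 = 0.5785 - (0.384373)(0.5785) = 0.35614.
Step k = 3:
  phi_33 = [rho(3) - phi_21 rho(2) - phi_22 rho(1)] / [1 - phi_21 rho(1) - phi_22 rho(2)]
    numerator   = 0.6719 - (0.35614)(0.5904) - (0.384373)(0.5785) = 0.23927508
    denominator = 1 - (0.35614)(0.5785) - (0.384373)(0.5904) = 0.56703911
  phi_33 = 0.23927508 / 0.56703911 = 0.422.
Therefore phi_{33} = 0.4220.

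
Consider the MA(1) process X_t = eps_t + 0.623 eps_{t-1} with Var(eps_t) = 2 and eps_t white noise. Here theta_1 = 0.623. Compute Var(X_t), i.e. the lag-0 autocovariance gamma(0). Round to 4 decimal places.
\gamma(0) = 2.7763

For an MA(q) process X_t = eps_t + sum_i theta_i eps_{t-i} with
Var(eps_t) = sigma^2, the variance is
  gamma(0) = sigma^2 * (1 + sum_i theta_i^2).
  sum_i theta_i^2 = (0.623)^2 = 0.388129.
  gamma(0) = 2 * (1 + 0.388129) = 2 * 1.388129 = 2.776258, which rounds to 2.7763.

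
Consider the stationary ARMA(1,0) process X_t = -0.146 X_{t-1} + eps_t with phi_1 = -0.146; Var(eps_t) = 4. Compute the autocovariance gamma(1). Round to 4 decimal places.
\gamma(1) = -0.5967

Multiply the model equation by X_{t-k} and take expectations. With theta_0 = psi_0 = 1 and psi_j the MA(infinity) weights, this gives
  gamma(k) - sum_i phi_i gamma(k-i) = c_k,
  c_k = sigma^2 * sum_{j=k..q} theta_j psi_{j-k}   (c_k = 0 for k > q),
using gamma(-m) = gamma(m).
Pure AR (q = 0): c_0 = sigma^2 = 4, c_k = 0 for k >= 1.
Equations for k = 0 and k = 1 (AR order 1):
  gamma(0) = phi_1 gamma(1) + c_0
  gamma(1) = phi_1 gamma(0) + c_1
Substituting the second into the first: gamma(0) (1 - phi_1^2) = c_0 + phi_1 c_1, so
  gamma(0) = c_0 / (1 - phi_1^2) = 4 / (1 - (-0.146)^2) = 4 / 0.978684 = 4.087121.
  gamma(1) = phi_1 gamma(0) = (-0.146)(4.087121) = -0.59672.
Therefore gamma(1) = -0.5967 (to 4 decimal places).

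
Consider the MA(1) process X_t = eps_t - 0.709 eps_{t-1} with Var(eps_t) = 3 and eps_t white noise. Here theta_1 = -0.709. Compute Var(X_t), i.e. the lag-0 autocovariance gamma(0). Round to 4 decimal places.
\gamma(0) = 4.5080

For an MA(q) process X_t = eps_t + sum_i theta_i eps_{t-i} with
Var(eps_t) = sigma^2, the variance is
  gamma(0) = sigma^2 * (1 + sum_i theta_i^2).
  sum_i theta_i^2 = (-0.709)^2 = 0.502681.
  gamma(0) = 3 * (1 + 0.502681) = 3 * 1.502681 = 4.508043, which rounds to 4.5080.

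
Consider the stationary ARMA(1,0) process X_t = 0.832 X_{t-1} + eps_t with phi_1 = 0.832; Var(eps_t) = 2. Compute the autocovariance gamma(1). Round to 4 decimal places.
\gamma(1) = 5.4065

Multiply the model equation by X_{t-k} and take expectations. With theta_0 = psi_0 = 1 and psi_j the MA(infinity) weights, this gives
  gamma(k) - sum_i phi_i gamma(k-i) = c_k,
  c_k = sigma^2 * sum_{j=k..q} theta_j psi_{j-k}   (c_k = 0 for k > q),
using gamma(-m) = gamma(m).
Pure AR (q = 0): c_0 = sigma^2 = 2, c_k = 0 for k >= 1.
Equations for k = 0 and k = 1 (AR order 1):
  gamma(0) = phi_1 gamma(1) + c_0
  gamma(1) = phi_1 gamma(0) + c_1
Substituting the second into the first: gamma(0) (1 - phi_1^2) = c_0 + phi_1 c_1, so
  gamma(0) = c_0 / (1 - phi_1^2) = 2 / (1 - (0.832)^2) = 2 / 0.307776 = 6.498232.
  gamma(1) = phi_1 gamma(0) = (0.832)(6.498232) = 5.406529.
Therefore gamma(1) = 5.4065 (to 4 decimal places).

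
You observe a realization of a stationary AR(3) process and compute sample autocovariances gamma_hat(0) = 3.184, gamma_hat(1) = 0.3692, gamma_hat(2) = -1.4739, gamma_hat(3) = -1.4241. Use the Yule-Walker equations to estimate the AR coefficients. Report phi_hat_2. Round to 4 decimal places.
\hat\phi_{2} = -0.4120

The Yule-Walker equations for an AR(p) process read, in matrix form,
  Gamma_p phi = r_p,   with   (Gamma_p)_{ij} = gamma(|i - j|),
                       (r_p)_i = gamma(i),   i,j = 1..p.
Substitute the sample gammas (Toeplitz matrix and right-hand side of size 3):
  Gamma_p = [[3.184, 0.3692, -1.4739], [0.3692, 3.184, 0.3692], [-1.4739, 0.3692, 3.184]]
  r_p     = [0.3692, -1.4739, -1.4241]
Written out (R1..R3):
  (R1) 3.184 phi_1 + 0.3692 phi_2 - 1.4739 phi_3 = 0.3692
  (R2) 0.3692 phi_1 + 3.184 phi_2 + 0.3692 phi_3 = -1.4739
  (R3) -1.4739 phi_1 + 0.3692 phi_2 + 3.184 phi_3 = -1.4241
Gaussian elimination:
  R2 <- R2 - (0.3692/3.184) R1 = R2 - (0.115955) R1:  3.141189 phi_2 + 0.540106 phi_3 = -1.516711
  R3 <- R3 - (-1.4739/3.184) R1 = R3 - (-0.462908) R1:  0.540106 phi_2 + 2.501719 phi_3 = -1.253194
  R3 <- R3 - (0.540106/3.141189) R2 = R3 - (0.171943) R2:  2.408852 phi_3 = -0.992406
Back-substitution:
  phi_hat_3 = -0.992406 / 2.408852 = -0.411983
  phi_hat_2 = (-1.516711 - (0.540106)(-0.411983)) / 3.141189 = -0.412008
  phi_hat_1 = (0.3692 - (0.3692)(-0.412008) - (-1.4739)(-0.411983)) / 3.184 = -0.026981
So phi_hat = [-0.0270, -0.4120, -0.4120].
Therefore phi_hat_2 = -0.4120.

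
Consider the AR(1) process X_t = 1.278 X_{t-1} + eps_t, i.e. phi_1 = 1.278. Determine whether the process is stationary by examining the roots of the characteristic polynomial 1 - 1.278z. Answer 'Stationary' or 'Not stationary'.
\text{Not stationary}

The AR(p) characteristic polynomial is P(z) = 1 - 1.278z.
Stationarity requires all roots to lie outside the unit circle, i.e. |z| > 1 for every root.
This is linear in z: 1 + (-1.278) z = 0  =>  z = -1/(-1.278) = 0.782473,  |z| = 0.782473.
Moduli of all roots: 0.7825.
All moduli strictly greater than 1? No.
Verdict: Not stationary.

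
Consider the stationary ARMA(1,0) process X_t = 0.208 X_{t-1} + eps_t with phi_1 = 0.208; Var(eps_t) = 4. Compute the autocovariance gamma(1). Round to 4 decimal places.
\gamma(1) = 0.8696

Multiply the model equation by X_{t-k} and take expectations. With theta_0 = psi_0 = 1 and psi_j the MA(infinity) weights, this gives
  gamma(k) - sum_i phi_i gamma(k-i) = c_k,
  c_k = sigma^2 * sum_{j=k..q} theta_j psi_{j-k}   (c_k = 0 for k > q),
using gamma(-m) = gamma(m).
Pure AR (q = 0): c_0 = sigma^2 = 4, c_k = 0 for k >= 1.
Equations for k = 0 and k = 1 (AR order 1):
  gamma(0) = phi_1 gamma(1) + c_0
  gamma(1) = phi_1 gamma(0) + c_1
Substituting the second into the first: gamma(0) (1 - phi_1^2) = c_0 + phi_1 c_1, so
  gamma(0) = c_0 / (1 - phi_1^2) = 4 / (1 - (0.208)^2) = 4 / 0.956736 = 4.180882.
  gamma(1) = phi_1 gamma(0) = (0.208)(4.180882) = 0.869623.
Therefore gamma(1) = 0.8696 (to 4 decimal places).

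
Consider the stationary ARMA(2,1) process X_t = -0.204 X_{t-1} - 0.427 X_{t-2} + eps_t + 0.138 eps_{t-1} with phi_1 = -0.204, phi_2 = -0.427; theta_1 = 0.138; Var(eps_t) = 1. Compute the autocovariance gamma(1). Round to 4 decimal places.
\gamma(1) = -0.0781

Multiply the model equation by X_{t-k} and take expectations. With theta_0 = psi_0 = 1 and psi_j the MA(infinity) weights, this gives
  gamma(k) - sum_i phi_i gamma(k-i) = c_k,
  c_k = sigma^2 * sum_{j=k..q} theta_j psi_{j-k}   (c_k = 0 for k > q),
using gamma(-m) = gamma(m).
psi-weights needed (psi_j = theta_j + sum_i phi_i psi_{j-i}):
  psi_1 = theta_1 + phi_1 = 0.138 + (-0.204) = -0.066
Right-hand sides:
  c_0 = sigma^2 (1 + theta_1 psi_1) = 1 * (1 + (0.138)(-0.066)) = 1 * 0.990892 = 0.990892
  c_1 = sigma^2 theta_1 = 1 * (0.138) = 0.138
  c_2 = 0
Equations for k = 0, 1, 2 (AR order 2, c_2 = 0):
  (E0) gamma(0) = phi_1 gamma(1) + phi_2 gamma(2) + c_0
  (E1) gamma(1) = phi_1 gamma(0) + phi_2 gamma(1) + c_1
  (E2) gamma(2) = phi_1 gamma(1) + phi_2 gamma(0)
From (E1): gamma(1) = A gamma(0) + B with
  A = phi_1 / (1 - phi_2) = -0.204 / 1.427 = -0.142957,   B = c_1 / (1 - phi_2) = 0.138 / 1.427 = 0.096706.
Insert (E2) into (E0): gamma(0) (1 - phi_2^2) = phi_1 (1 + phi_2) gamma(1) + c_0.
  phi_1 (1 + phi_2) = (-0.204)(0.573) = -0.116892,   1 - phi_2^2 = 0.817671.
Replace gamma(1) by A gamma(0) + B and collect gamma(0):
  gamma(0) [0.817671 - (-0.116892)(-0.142957)] = (-0.116892)(0.096706) + 0.990892
  gamma(0) * 0.80096 = 0.979588
  gamma(0) = 0.979588 / 0.80096 = 1.223016.
  gamma(1) = A gamma(0) + B = (-0.142957)(1.223016) + (0.096706) = -0.078133.
Therefore gamma(1) = -0.0781 (to 4 decimal places).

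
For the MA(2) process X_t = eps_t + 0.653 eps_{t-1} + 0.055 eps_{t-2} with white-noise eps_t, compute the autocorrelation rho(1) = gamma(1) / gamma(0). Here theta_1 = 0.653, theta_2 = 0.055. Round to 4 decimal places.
\rho(1) = 0.4819

For an MA(q) process with theta_0 = 1, the autocovariance is
  gamma(k) = sigma^2 * sum_{i=0..q-k} theta_i * theta_{i+k},
and rho(k) = gamma(k) / gamma(0). Sigma^2 cancels.
  numerator   = (1)*(0.653) + (0.653)*(0.055) = 0.688915.
  denominator = (1)^2 + (0.653)^2 + (0.055)^2 = 1.429434.
  rho(1) = 0.688915 / 1.429434 = 0.4819.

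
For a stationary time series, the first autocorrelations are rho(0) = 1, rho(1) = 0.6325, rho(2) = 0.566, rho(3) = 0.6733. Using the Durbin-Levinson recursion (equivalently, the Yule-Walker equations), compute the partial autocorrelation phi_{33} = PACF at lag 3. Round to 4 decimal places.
\phi_{33} = 0.4321

The PACF at lag k is phi_{kk}, the last component of the solution
to the Yule-Walker system G_k phi = r_k where
  (G_k)_{ij} = rho(|i - j|), (r_k)_i = rho(i), i,j = 1..k.
Equivalently, Durbin-Levinson gives phi_{kk} iteratively:
  phi_{11} = rho(1)
  phi_{kk} = [rho(k) - sum_{j=1..k-1} phi_{k-1,j} rho(k-j)]
            / [1 - sum_{j=1..k-1} phi_{k-1,j} rho(j)],
  phi_{k,j} = phi_{k-1,j} - phi_{kk} phi_{k-1,k-j},  j = 1..k-1.
Step k = 1:
  phi_11 = rho(1) = 0.6325.
Step k = 2:
  phi_22 = [rho(2) - phi_11 rho(1)] / [1 - phi_11 rho(1)] = [0.566 - (0.6325)(0.6325)] / [1 - (0.6325)(0.6325)]
         = 0.16594375 / 0.59994375 = 0.276599.
  Update: phi_21 = phi_11 - phi_22 phi_11 = 0.6325 - (0.276599)(0.6325) = 0.457551.
Step k = 3:
  phi_33 = [rho(3) - phi_21 rho(2) - phi_22 rho(1)] / [1 - phi_21 rho(1) - phi_22 rho(2)]
    numerator   = 0.6733 - (0.457551)(0.566) - (0.276599)(0.6325) = 0.23937723
    denominator = 1 - (0.457551)(0.6325) - (0.276599)(0.566) = 0.5540439
  phi_33 = 0.23937723 / 0.5540439 = 0.4321.
Therefore phi_{33} = 0.4321.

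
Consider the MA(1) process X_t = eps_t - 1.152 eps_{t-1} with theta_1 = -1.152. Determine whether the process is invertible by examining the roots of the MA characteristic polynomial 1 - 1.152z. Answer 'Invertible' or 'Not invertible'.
\text{Not invertible}

The MA(q) characteristic polynomial is P(z) = 1 - 1.152z.
Invertibility requires all roots to lie outside the unit circle, i.e. |z| > 1 for every root.
This is linear in z: 1 + (-1.152) z = 0  =>  z = -1/(-1.152) = 0.868056,  |z| = 0.868056.
Moduli of all roots: 0.8681.
All moduli strictly greater than 1? No.
Verdict: Not invertible.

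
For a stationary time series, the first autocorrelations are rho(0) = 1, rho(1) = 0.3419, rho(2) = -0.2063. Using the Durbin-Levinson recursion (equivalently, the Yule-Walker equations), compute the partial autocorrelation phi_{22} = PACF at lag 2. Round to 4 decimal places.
\phi_{22} = -0.3660

The PACF at lag k is phi_{kk}, the last component of the solution
to the Yule-Walker system G_k phi = r_k where
  (G_k)_{ij} = rho(|i - j|), (r_k)_i = rho(i), i,j = 1..k.
Equivalently, Durbin-Levinson gives phi_{kk} iteratively:
  phi_{11} = rho(1)
  phi_{kk} = [rho(k) - sum_{j=1..k-1} phi_{k-1,j} rho(k-j)]
            / [1 - sum_{j=1..k-1} phi_{k-1,j} rho(j)],
  phi_{k,j} = phi_{k-1,j} - phi_{kk} phi_{k-1,k-j},  j = 1..k-1.
Step k = 1:
  phi_11 = rho(1) = 0.3419.
Step k = 2:
  phi_22 = [rho(2) - phi_11 rho(1)] / [1 - phi_11 rho(1)] = [-0.2063 - (0.3419)(0.3419)] / [1 - (0.3419)(0.3419)]
         = -0.32319561 / 0.88310439 = -0.366.
Therefore phi_{22} = -0.3660.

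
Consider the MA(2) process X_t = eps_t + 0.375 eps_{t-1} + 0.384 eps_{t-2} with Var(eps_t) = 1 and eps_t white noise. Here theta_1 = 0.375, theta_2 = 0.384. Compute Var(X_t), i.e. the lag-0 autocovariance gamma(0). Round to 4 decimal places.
\gamma(0) = 1.2881

For an MA(q) process X_t = eps_t + sum_i theta_i eps_{t-i} with
Var(eps_t) = sigma^2, the variance is
  gamma(0) = sigma^2 * (1 + sum_i theta_i^2).
  sum_i theta_i^2 = (0.375)^2 + (0.384)^2 = 0.140625 + 0.147456 = 0.288081.
  gamma(0) = 1 * (1 + 0.288081) = 1 * 1.288081 = 1.288081, which rounds to 1.2881.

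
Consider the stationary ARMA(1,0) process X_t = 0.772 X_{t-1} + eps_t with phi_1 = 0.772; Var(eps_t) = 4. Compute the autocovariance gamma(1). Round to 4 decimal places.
\gamma(1) = 7.6433

Multiply the model equation by X_{t-k} and take expectations. With theta_0 = psi_0 = 1 and psi_j the MA(infinity) weights, this gives
  gamma(k) - sum_i phi_i gamma(k-i) = c_k,
  c_k = sigma^2 * sum_{j=k..q} theta_j psi_{j-k}   (c_k = 0 for k > q),
using gamma(-m) = gamma(m).
Pure AR (q = 0): c_0 = sigma^2 = 4, c_k = 0 for k >= 1.
Equations for k = 0 and k = 1 (AR order 1):
  gamma(0) = phi_1 gamma(1) + c_0
  gamma(1) = phi_1 gamma(0) + c_1
Substituting the second into the first: gamma(0) (1 - phi_1^2) = c_0 + phi_1 c_1, so
  gamma(0) = c_0 / (1 - phi_1^2) = 4 / (1 - (0.772)^2) = 4 / 0.404016 = 9.900598.
  gamma(1) = phi_1 gamma(0) = (0.772)(9.900598) = 7.643262.
Therefore gamma(1) = 7.6433 (to 4 decimal places).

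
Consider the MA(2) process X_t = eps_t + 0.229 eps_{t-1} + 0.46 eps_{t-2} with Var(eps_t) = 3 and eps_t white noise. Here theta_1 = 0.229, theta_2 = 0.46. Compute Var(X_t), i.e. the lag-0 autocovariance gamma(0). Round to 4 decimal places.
\gamma(0) = 3.7921

For an MA(q) process X_t = eps_t + sum_i theta_i eps_{t-i} with
Var(eps_t) = sigma^2, the variance is
  gamma(0) = sigma^2 * (1 + sum_i theta_i^2).
  sum_i theta_i^2 = (0.229)^2 + (0.46)^2 = 0.052441 + 0.2116 = 0.264041.
  gamma(0) = 3 * (1 + 0.264041) = 3 * 1.264041 = 3.792123, which rounds to 3.7921.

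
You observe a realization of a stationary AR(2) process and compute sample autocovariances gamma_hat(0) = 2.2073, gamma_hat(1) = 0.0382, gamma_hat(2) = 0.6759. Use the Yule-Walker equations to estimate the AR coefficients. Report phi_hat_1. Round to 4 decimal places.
\hat\phi_{1} = 0.0120

The Yule-Walker equations for an AR(p) process read, in matrix form,
  Gamma_p phi = r_p,   with   (Gamma_p)_{ij} = gamma(|i - j|),
                       (r_p)_i = gamma(i),   i,j = 1..p.
Substitute the sample gammas (Toeplitz matrix and right-hand side of size 2):
  Gamma_p = [[2.2073, 0.0382], [0.0382, 2.2073]]
  r_p     = [0.0382, 0.6759]
Written out:
  2.2073 phi_1 + 0.0382 phi_2 = 0.0382
  0.0382 phi_1 + 2.2073 phi_2 = 0.6759
Solve by Cramer's rule:
  det = gamma(0)^2 - gamma(1)^2 = (2.2073)^2 - (0.0382)^2 = 4.87217329 - 0.00145924 = 4.87071405
  phi_hat_1 = [gamma(1) gamma(0) - gamma(1) gamma(2)] / det = [(0.0382)(2.2073) - (0.0382)(0.6759)] / 4.87071405 = 0.05849948 / 4.87071405 = 0.012
  phi_hat_2 = [gamma(0) gamma(2) - gamma(1)^2] / det = [(2.2073)(0.6759) - (0.0382)^2] / 4.87071405 = 1.49045483 / 4.87071405 = 0.306
So phi_hat = [0.0120, 0.3060].
Therefore phi_hat_1 = 0.0120.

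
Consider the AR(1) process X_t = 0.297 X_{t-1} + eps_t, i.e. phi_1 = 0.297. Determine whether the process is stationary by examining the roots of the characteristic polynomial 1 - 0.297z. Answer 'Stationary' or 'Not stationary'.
\text{Stationary}

The AR(p) characteristic polynomial is P(z) = 1 - 0.297z.
Stationarity requires all roots to lie outside the unit circle, i.e. |z| > 1 for every root.
This is linear in z: 1 + (-0.297) z = 0  =>  z = -1/(-0.297) = 3.367003,  |z| = 3.367003.
Moduli of all roots: 3.3670.
All moduli strictly greater than 1? Yes.
Verdict: Stationary.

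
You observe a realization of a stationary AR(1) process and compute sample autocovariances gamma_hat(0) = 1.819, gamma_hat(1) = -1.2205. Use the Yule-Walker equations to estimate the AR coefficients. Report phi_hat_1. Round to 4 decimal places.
\hat\phi_{1} = -0.6710

The Yule-Walker equations for an AR(p) process read, in matrix form,
  Gamma_p phi = r_p,   with   (Gamma_p)_{ij} = gamma(|i - j|),
                       (r_p)_i = gamma(i),   i,j = 1..p.
Substitute the sample gammas (Toeplitz matrix and right-hand side of size 1):
  Gamma_p = [[1.819]]
  r_p     = [-1.2205]
With p = 1 this is the single equation gamma(0) phi_1 = gamma(1):
  phi_hat_1 = gamma(1) / gamma(0) = -1.2205 / 1.819 = -0.6710.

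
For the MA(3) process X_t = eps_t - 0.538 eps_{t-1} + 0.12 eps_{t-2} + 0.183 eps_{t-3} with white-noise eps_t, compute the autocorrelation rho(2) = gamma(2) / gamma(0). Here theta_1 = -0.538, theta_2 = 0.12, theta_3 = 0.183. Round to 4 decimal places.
\rho(2) = 0.0161

For an MA(q) process with theta_0 = 1, the autocovariance is
  gamma(k) = sigma^2 * sum_{i=0..q-k} theta_i * theta_{i+k},
and rho(k) = gamma(k) / gamma(0). Sigma^2 cancels.
  numerator   = (1)*(0.12) + (-0.538)*(0.183) = 0.021546.
  denominator = (1)^2 + (-0.538)^2 + (0.12)^2 + (0.183)^2 = 1.337333.
  rho(2) = 0.021546 / 1.337333 = 0.0161.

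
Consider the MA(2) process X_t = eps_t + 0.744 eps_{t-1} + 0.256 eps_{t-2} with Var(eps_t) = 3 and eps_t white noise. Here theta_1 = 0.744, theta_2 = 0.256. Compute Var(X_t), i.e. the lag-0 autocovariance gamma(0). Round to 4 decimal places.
\gamma(0) = 4.8572

For an MA(q) process X_t = eps_t + sum_i theta_i eps_{t-i} with
Var(eps_t) = sigma^2, the variance is
  gamma(0) = sigma^2 * (1 + sum_i theta_i^2).
  sum_i theta_i^2 = (0.744)^2 + (0.256)^2 = 0.553536 + 0.065536 = 0.619072.
  gamma(0) = 3 * (1 + 0.619072) = 3 * 1.619072 = 4.857216, which rounds to 4.8572.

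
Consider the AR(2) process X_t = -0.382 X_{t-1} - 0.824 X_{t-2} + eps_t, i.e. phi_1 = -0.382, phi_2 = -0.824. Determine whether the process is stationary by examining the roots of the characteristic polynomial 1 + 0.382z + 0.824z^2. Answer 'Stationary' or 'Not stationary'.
\text{Stationary}

The AR(p) characteristic polynomial is P(z) = 1 + 0.382z + 0.824z^2.
Stationarity requires all roots to lie outside the unit circle, i.e. |z| > 1 for every root.
Set 1 + (0.382) z + (0.824) z^2 = 0, i.e. a z^2 + b z + c = 0 with a = 0.824, b = 0.382, c = 1.
Discriminant D = b^2 - 4ac = (0.382)^2 - 4*(0.824)*1 = 0.145924 - (3.296) = -3.150076.
D < 0, so the roots are the complex-conjugate pair z = (-b +/- i sqrt(-D)) / (2a) = -0.2318 +/- 1.077i.
For a conjugate pair |z|^2 = z * conj(z) = (product of roots) = c/a = 1/(0.824) = 1.213592, so |z| = sqrt(1.213592) = 1.1016 for both roots.
Moduli of all roots: 1.1016, 1.1016.
All moduli strictly greater than 1? Yes.
Verdict: Stationary.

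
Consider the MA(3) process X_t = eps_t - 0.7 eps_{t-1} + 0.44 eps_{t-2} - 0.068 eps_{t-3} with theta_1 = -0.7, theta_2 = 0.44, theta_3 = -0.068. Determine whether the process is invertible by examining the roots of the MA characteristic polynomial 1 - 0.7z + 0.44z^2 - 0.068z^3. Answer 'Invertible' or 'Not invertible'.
\text{Invertible}

The MA(q) characteristic polynomial is P(z) = 1 - 0.7z + 0.44z^2 - 0.068z^3.
Invertibility requires all roots to lie outside the unit circle, i.e. |z| > 1 for every root.
Degree 3: look for a simple real root z0 first, then factor out (1 - z/z0) and solve the remaining quadratic.
Testing z0 = 5: P(5) = 1 + (-0.7)(5) + (0.44)(5)^2 + (-0.068)(5)^3
  = 1 + (-3.5) + (11) + (-8.5) = 0.  So z_0 = 5 is a root, |z_0| = 5.
Divide out the factor (1 - 0.2 z) = (1 - z/z0) (since 1/z0 = 0.2):
  P(z) = (1 - 0.2 z)(1 + (-0.5) z + (0.34) z^2)
  [check: z-coef -0.5 - (0.2) = -0.7; z^2-coef 0.34 - (0.2)(-0.5) = 0.44; z^3-coef -(0.2)(0.34) = -0.068.]
Remaining roots from the quadratic factor 1 + (-0.5) z + (0.34) z^2:
  Set 1 + (-0.5) z + (0.34) z^2 = 0, i.e. a z^2 + b z + c = 0 with a = 0.34, b = -0.5, c = 1.
  Discriminant D = b^2 - 4ac = (-0.5)^2 - 4*(0.34)*1 = 0.25 - (1.36) = -1.11.
  D < 0, so the roots are the complex-conjugate pair z = (-b +/- i sqrt(-D)) / (2a) = 0.7353 +/- 1.5494i.
  For a conjugate pair |z|^2 = z * conj(z) = (product of roots) = c/a = 1/(0.34) = 2.941176, so |z| = sqrt(2.941176) = 1.715 for both roots.
Moduli of all roots: 5.0000, 1.7150, 1.7150.
All moduli strictly greater than 1? Yes.
Verdict: Invertible.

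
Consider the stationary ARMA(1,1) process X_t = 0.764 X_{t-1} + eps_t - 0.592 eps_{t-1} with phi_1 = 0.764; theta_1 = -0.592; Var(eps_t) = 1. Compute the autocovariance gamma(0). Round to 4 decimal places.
\gamma(0) = 1.0711

Multiply the model equation by X_{t-k} and take expectations. With theta_0 = psi_0 = 1 and psi_j the MA(infinity) weights, this gives
  gamma(k) - sum_i phi_i gamma(k-i) = c_k,
  c_k = sigma^2 * sum_{j=k..q} theta_j psi_{j-k}   (c_k = 0 for k > q),
using gamma(-m) = gamma(m).
psi-weights needed (psi_j = theta_j + sum_i phi_i psi_{j-i}):
  psi_1 = theta_1 + phi_1 = -0.592 + (0.764) = 0.172
Right-hand sides:
  c_0 = sigma^2 (1 + theta_1 psi_1) = 1 * (1 + (-0.592)(0.172)) = 1 * 0.898176 = 0.898176
  c_1 = sigma^2 theta_1 = 1 * (-0.592) = -0.592
  c_2 = 0
Equations for k = 0 and k = 1 (AR order 1):
  gamma(0) = phi_1 gamma(1) + c_0
  gamma(1) = phi_1 gamma(0) + c_1
Substituting the second into the first: gamma(0) (1 - phi_1^2) = c_0 + phi_1 c_1, so
  gamma(0) = (c_0 + phi_1 c_1) / (1 - phi_1^2) = (0.898176 + (0.764)(-0.592)) / (1 - (0.764)^2) = 0.445888 / 0.416304 = 1.071063.
Therefore gamma(0) = 1.0711 (to 4 decimal places).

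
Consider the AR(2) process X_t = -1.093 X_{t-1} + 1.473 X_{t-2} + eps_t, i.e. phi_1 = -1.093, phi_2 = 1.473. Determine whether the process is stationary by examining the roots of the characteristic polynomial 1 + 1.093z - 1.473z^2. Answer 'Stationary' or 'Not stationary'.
\text{Not stationary}

The AR(p) characteristic polynomial is P(z) = 1 + 1.093z - 1.473z^2.
Stationarity requires all roots to lie outside the unit circle, i.e. |z| > 1 for every root.
Set 1 + (1.093) z + (-1.473) z^2 = 0, i.e. a z^2 + b z + c = 0 with a = -1.473, b = 1.093, c = 1.
Discriminant D = b^2 - 4ac = (1.093)^2 - 4*(-1.473)*1 = 1.194649 - (-5.892) = 7.086649.
D >= 0, so the roots are real: z = (-b +/- sqrt(D)) / (2a) = (-1.093 +/- 2.662076) / (-2.946).
  z_1 = (-1.093 + 2.662076) / (-2.946) = -0.5326,   |z_1| = 0.5326.
  z_2 = (-1.093 - 2.662076) / (-2.946) = 1.2746,   |z_2| = 1.2746.
Moduli of all roots: 0.5326, 1.2746.
All moduli strictly greater than 1? No.
Verdict: Not stationary.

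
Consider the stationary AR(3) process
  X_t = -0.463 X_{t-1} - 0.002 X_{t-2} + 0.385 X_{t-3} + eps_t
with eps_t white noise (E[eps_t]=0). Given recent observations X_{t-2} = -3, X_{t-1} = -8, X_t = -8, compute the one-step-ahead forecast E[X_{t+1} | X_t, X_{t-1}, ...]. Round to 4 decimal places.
E[X_{t+1} \mid \mathcal F_t] = 2.5650

For an AR(p) model X_t = c + sum_i phi_i X_{t-i} + eps_t, the
one-step-ahead conditional mean is
  E[X_{t+1} | X_t, ...] = c + sum_i phi_i X_{t+1-i}.
Substitute known values:
  E[X_{t+1} | ...] = (-0.463) * (-8) + (-0.002) * (-8) + (0.385) * (-3)
                   = 2.5650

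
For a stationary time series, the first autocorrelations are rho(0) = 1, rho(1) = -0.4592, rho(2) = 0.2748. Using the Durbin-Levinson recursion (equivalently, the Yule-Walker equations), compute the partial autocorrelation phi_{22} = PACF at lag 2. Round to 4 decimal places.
\phi_{22} = 0.0810

The PACF at lag k is phi_{kk}, the last component of the solution
to the Yule-Walker system G_k phi = r_k where
  (G_k)_{ij} = rho(|i - j|), (r_k)_i = rho(i), i,j = 1..k.
Equivalently, Durbin-Levinson gives phi_{kk} iteratively:
  phi_{11} = rho(1)
  phi_{kk} = [rho(k) - sum_{j=1..k-1} phi_{k-1,j} rho(k-j)]
            / [1 - sum_{j=1..k-1} phi_{k-1,j} rho(j)],
  phi_{k,j} = phi_{k-1,j} - phi_{kk} phi_{k-1,k-j},  j = 1..k-1.
Step k = 1:
  phi_11 = rho(1) = -0.4592.
Step k = 2:
  phi_22 = [rho(2) - phi_11 rho(1)] / [1 - phi_11 rho(1)] = [0.2748 - (-0.4592)(-0.4592)] / [1 - (-0.4592)(-0.4592)]
         = 0.06393536 / 0.78913536 = 0.081.
Therefore phi_{22} = 0.0810.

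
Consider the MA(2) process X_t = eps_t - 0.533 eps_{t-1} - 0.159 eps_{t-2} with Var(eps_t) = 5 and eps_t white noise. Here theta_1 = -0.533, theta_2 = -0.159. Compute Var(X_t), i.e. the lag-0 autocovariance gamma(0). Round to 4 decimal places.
\gamma(0) = 6.5469

For an MA(q) process X_t = eps_t + sum_i theta_i eps_{t-i} with
Var(eps_t) = sigma^2, the variance is
  gamma(0) = sigma^2 * (1 + sum_i theta_i^2).
  sum_i theta_i^2 = (-0.533)^2 + (-0.159)^2 = 0.284089 + 0.025281 = 0.30937.
  gamma(0) = 5 * (1 + 0.30937) = 5 * 1.30937 = 6.54685, which rounds to 6.5469.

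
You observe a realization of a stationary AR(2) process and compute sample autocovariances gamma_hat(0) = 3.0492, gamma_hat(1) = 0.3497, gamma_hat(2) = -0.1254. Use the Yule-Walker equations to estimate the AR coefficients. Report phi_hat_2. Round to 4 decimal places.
\hat\phi_{2} = -0.0550

The Yule-Walker equations for an AR(p) process read, in matrix form,
  Gamma_p phi = r_p,   with   (Gamma_p)_{ij} = gamma(|i - j|),
                       (r_p)_i = gamma(i),   i,j = 1..p.
Substitute the sample gammas (Toeplitz matrix and right-hand side of size 2):
  Gamma_p = [[3.0492, 0.3497], [0.3497, 3.0492]]
  r_p     = [0.3497, -0.1254]
Written out:
  3.0492 phi_1 + 0.3497 phi_2 = 0.3497
  0.3497 phi_1 + 3.0492 phi_2 = -0.1254
Solve by Cramer's rule:
  det = gamma(0)^2 - gamma(1)^2 = (3.0492)^2 - (0.3497)^2 = 9.29762064 - 0.12229009 = 9.17533055
  phi_hat_1 = [gamma(1) gamma(0) - gamma(1) gamma(2)] / det = [(0.3497)(3.0492) - (0.3497)(-0.1254)] / 9.17533055 = 1.11015762 / 9.17533055 = 0.121
  phi_hat_2 = [gamma(0) gamma(2) - gamma(1)^2] / det = [(3.0492)(-0.1254) - (0.3497)^2] / 9.17533055 = -0.50465977 / 9.17533055 = -0.055
So phi_hat = [0.1210, -0.0550].
Therefore phi_hat_2 = -0.0550.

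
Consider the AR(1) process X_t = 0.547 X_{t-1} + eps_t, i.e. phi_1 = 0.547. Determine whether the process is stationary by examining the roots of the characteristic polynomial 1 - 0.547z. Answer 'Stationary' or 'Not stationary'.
\text{Stationary}

The AR(p) characteristic polynomial is P(z) = 1 - 0.547z.
Stationarity requires all roots to lie outside the unit circle, i.e. |z| > 1 for every root.
This is linear in z: 1 + (-0.547) z = 0  =>  z = -1/(-0.547) = 1.828154,  |z| = 1.828154.
Moduli of all roots: 1.8282.
All moduli strictly greater than 1? Yes.
Verdict: Stationary.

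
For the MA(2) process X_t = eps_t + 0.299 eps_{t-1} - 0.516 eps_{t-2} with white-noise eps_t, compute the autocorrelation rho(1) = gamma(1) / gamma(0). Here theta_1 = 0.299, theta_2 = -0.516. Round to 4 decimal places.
\rho(1) = 0.1067

For an MA(q) process with theta_0 = 1, the autocovariance is
  gamma(k) = sigma^2 * sum_{i=0..q-k} theta_i * theta_{i+k},
and rho(k) = gamma(k) / gamma(0). Sigma^2 cancels.
  numerator   = (1)*(0.299) + (0.299)*(-0.516) = 0.144716.
  denominator = (1)^2 + (0.299)^2 + (-0.516)^2 = 1.355657.
  rho(1) = 0.144716 / 1.355657 = 0.1067.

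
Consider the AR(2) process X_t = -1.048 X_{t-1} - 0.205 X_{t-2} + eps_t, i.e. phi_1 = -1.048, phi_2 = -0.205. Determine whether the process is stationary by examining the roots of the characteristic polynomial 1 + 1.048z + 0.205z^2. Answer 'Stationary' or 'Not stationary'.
\text{Stationary}

The AR(p) characteristic polynomial is P(z) = 1 + 1.048z + 0.205z^2.
Stationarity requires all roots to lie outside the unit circle, i.e. |z| > 1 for every root.
Set 1 + (1.048) z + (0.205) z^2 = 0, i.e. a z^2 + b z + c = 0 with a = 0.205, b = 1.048, c = 1.
Discriminant D = b^2 - 4ac = (1.048)^2 - 4*(0.205)*1 = 1.098304 - (0.82) = 0.278304.
D >= 0, so the roots are real: z = (-b +/- sqrt(D)) / (2a) = (-1.048 +/- 0.527545) / (0.41).
  z_1 = (-1.048 + 0.527545) / (0.41) = -1.2694,   |z_1| = 1.2694.
  z_2 = (-1.048 - 0.527545) / (0.41) = -3.8428,   |z_2| = 3.8428.
Moduli of all roots: 1.2694, 3.8428.
All moduli strictly greater than 1? Yes.
Verdict: Stationary.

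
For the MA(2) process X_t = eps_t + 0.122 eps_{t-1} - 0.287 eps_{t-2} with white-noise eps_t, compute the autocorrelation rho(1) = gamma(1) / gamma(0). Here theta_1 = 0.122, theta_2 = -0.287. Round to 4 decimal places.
\rho(1) = 0.0793

For an MA(q) process with theta_0 = 1, the autocovariance is
  gamma(k) = sigma^2 * sum_{i=0..q-k} theta_i * theta_{i+k},
and rho(k) = gamma(k) / gamma(0). Sigma^2 cancels.
  numerator   = (1)*(0.122) + (0.122)*(-0.287) = 0.086986.
  denominator = (1)^2 + (0.122)^2 + (-0.287)^2 = 1.097253.
  rho(1) = 0.086986 / 1.097253 = 0.0793.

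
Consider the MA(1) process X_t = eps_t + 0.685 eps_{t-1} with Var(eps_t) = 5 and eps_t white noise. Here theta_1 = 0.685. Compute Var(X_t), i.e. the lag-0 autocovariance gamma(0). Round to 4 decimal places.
\gamma(0) = 7.3461

For an MA(q) process X_t = eps_t + sum_i theta_i eps_{t-i} with
Var(eps_t) = sigma^2, the variance is
  gamma(0) = sigma^2 * (1 + sum_i theta_i^2).
  sum_i theta_i^2 = (0.685)^2 = 0.469225.
  gamma(0) = 5 * (1 + 0.469225) = 5 * 1.469225 = 7.346125, which rounds to 7.3461.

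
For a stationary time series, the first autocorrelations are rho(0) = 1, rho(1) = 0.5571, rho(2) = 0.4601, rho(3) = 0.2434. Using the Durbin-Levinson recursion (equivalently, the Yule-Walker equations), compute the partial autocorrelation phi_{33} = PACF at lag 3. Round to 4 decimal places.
\phi_{33} = -0.1190

The PACF at lag k is phi_{kk}, the last component of the solution
to the Yule-Walker system G_k phi = r_k where
  (G_k)_{ij} = rho(|i - j|), (r_k)_i = rho(i), i,j = 1..k.
Equivalently, Durbin-Levinson gives phi_{kk} iteratively:
  phi_{11} = rho(1)
  phi_{kk} = [rho(k) - sum_{j=1..k-1} phi_{k-1,j} rho(k-j)]
            / [1 - sum_{j=1..k-1} phi_{k-1,j} rho(j)],
  phi_{k,j} = phi_{k-1,j} - phi_{kk} phi_{k-1,k-j},  j = 1..k-1.
Step k = 1:
  phi_11 = rho(1) = 0.5571.
Step k = 2:
  phi_22 = [rho(2) - phi_11 rho(1)] / [1 - phi_11 rho(1)] = [0.4601 - (0.5571)(0.5571)] / [1 - (0.5571)(0.5571)]
         = 0.14973959 / 0.68963959 = 0.217127.
  Update: phi_21 = phi_11 - phi_22 phi_11 = 0.5571 - (0.217127)(0.5571) = 0.436138.
Step k = 3:
  phi_33 = [rho(3) - phi_21 rho(2) - phi_22 rho(1)] / [1 - phi_21 rho(1) - phi_22 rho(2)]
    numerator   = 0.2434 - (0.436138)(0.4601) - (0.217127)(0.5571) = -0.07822889
    denominator = 1 - (0.436138)(0.5571) - (0.217127)(0.4601) = 0.65712704
  phi_33 = -0.07822889 / 0.65712704 = -0.119.
Therefore phi_{33} = -0.1190.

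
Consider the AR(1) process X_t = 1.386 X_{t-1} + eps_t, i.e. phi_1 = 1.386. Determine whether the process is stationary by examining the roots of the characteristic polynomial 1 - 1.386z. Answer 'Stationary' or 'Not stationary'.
\text{Not stationary}

The AR(p) characteristic polynomial is P(z) = 1 - 1.386z.
Stationarity requires all roots to lie outside the unit circle, i.e. |z| > 1 for every root.
This is linear in z: 1 + (-1.386) z = 0  =>  z = -1/(-1.386) = 0.721501,  |z| = 0.721501.
Moduli of all roots: 0.7215.
All moduli strictly greater than 1? No.
Verdict: Not stationary.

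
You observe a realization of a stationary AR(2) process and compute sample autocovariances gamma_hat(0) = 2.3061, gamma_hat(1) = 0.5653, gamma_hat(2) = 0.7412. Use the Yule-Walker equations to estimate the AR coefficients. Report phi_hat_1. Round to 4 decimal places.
\hat\phi_{1} = 0.1770

The Yule-Walker equations for an AR(p) process read, in matrix form,
  Gamma_p phi = r_p,   with   (Gamma_p)_{ij} = gamma(|i - j|),
                       (r_p)_i = gamma(i),   i,j = 1..p.
Substitute the sample gammas (Toeplitz matrix and right-hand side of size 2):
  Gamma_p = [[2.3061, 0.5653], [0.5653, 2.3061]]
  r_p     = [0.5653, 0.7412]
Written out:
  2.3061 phi_1 + 0.5653 phi_2 = 0.5653
  0.5653 phi_1 + 2.3061 phi_2 = 0.7412
Solve by Cramer's rule:
  det = gamma(0)^2 - gamma(1)^2 = (2.3061)^2 - (0.5653)^2 = 5.31809721 - 0.31956409 = 4.99853312
  phi_hat_1 = [gamma(1) gamma(0) - gamma(1) gamma(2)] / det = [(0.5653)(2.3061) - (0.5653)(0.7412)] / 4.99853312 = 0.88463797 / 4.99853312 = 0.177
  phi_hat_2 = [gamma(0) gamma(2) - gamma(1)^2] / det = [(2.3061)(0.7412) - (0.5653)^2] / 4.99853312 = 1.38971723 / 4.99853312 = 0.278
So phi_hat = [0.1770, 0.2780].
Therefore phi_hat_1 = 0.1770.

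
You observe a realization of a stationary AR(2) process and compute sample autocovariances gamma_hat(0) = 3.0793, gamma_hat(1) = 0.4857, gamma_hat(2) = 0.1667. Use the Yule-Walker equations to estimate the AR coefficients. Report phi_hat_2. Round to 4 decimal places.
\hat\phi_{2} = 0.0300

The Yule-Walker equations for an AR(p) process read, in matrix form,
  Gamma_p phi = r_p,   with   (Gamma_p)_{ij} = gamma(|i - j|),
                       (r_p)_i = gamma(i),   i,j = 1..p.
Substitute the sample gammas (Toeplitz matrix and right-hand side of size 2):
  Gamma_p = [[3.0793, 0.4857], [0.4857, 3.0793]]
  r_p     = [0.4857, 0.1667]
Written out:
  3.0793 phi_1 + 0.4857 phi_2 = 0.4857
  0.4857 phi_1 + 3.0793 phi_2 = 0.1667
Solve by Cramer's rule:
  det = gamma(0)^2 - gamma(1)^2 = (3.0793)^2 - (0.4857)^2 = 9.48208849 - 0.23590449 = 9.246184
  phi_hat_1 = [gamma(1) gamma(0) - gamma(1) gamma(2)] / det = [(0.4857)(3.0793) - (0.4857)(0.1667)] / 9.246184 = 1.41464982 / 9.246184 = 0.153
  phi_hat_2 = [gamma(0) gamma(2) - gamma(1)^2] / det = [(3.0793)(0.1667) - (0.4857)^2] / 9.246184 = 0.27741482 / 9.246184 = 0.03
So phi_hat = [0.1530, 0.0300].
Therefore phi_hat_2 = 0.0300.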